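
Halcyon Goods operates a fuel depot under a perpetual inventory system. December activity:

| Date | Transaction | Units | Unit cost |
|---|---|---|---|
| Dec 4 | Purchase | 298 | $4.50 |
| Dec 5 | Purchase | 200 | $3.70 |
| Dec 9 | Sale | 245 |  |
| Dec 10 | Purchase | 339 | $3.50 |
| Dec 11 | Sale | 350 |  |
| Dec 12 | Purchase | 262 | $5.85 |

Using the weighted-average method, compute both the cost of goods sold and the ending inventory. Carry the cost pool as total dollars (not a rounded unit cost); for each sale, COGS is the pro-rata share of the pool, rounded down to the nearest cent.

COGS = $2,350.30; ending inventory = $2,449.90

After Dec 4: 298 on hand, pool $1,341.00 (≈ $4.5000 each)
After Dec 5: 498 on hand, pool $2,081.00 (≈ $4.1787 each)
Dec 9, sell 245: 245/498 × $2,081.00 → $1,023.78
After Dec 10: 592 on hand, pool $2,243.72 (≈ $3.7901 each)
Dec 11, sell 350: 350/592 × $2,243.72 → $1,326.52
After Dec 12: 504 on hand, pool $2,449.90 (≈ $4.8609 each)
Total COGS = $1,023.78 + $1,326.52 = $2,350.30
Ending inventory (cost pool remaining) = $2,449.90
Check: goods available $4,800.20 = COGS $2,350.30 + ending $2,449.90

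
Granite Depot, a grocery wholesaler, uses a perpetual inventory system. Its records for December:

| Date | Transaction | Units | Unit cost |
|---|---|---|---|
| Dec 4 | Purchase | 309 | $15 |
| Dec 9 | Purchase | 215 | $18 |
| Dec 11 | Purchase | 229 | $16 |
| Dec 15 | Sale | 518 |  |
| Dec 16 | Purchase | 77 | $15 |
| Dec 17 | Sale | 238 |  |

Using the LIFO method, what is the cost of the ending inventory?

Dec 15, 518 sold [LIFO — newest first]: 229 @ $16 + 215 @ $18 + 74 @ $15 = $8,644
Dec 17, 238 sold [LIFO — newest first]: 77 @ $15 + 161 @ $15 = $3,570
Total COGS = $8,644 + $3,570 = $12,214
Ending inventory: 74 @ $15 = $1,110

Ending inventory = $1,110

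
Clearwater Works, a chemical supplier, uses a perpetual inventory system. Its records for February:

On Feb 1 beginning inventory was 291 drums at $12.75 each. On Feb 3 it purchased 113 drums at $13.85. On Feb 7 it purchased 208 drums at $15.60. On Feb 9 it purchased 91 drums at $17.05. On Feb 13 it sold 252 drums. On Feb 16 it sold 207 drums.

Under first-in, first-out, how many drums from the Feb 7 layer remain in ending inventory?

Feb 13, 252 sold [FIFO — oldest first]: 252 @ $12.75 = $3,213.00
Feb 16, 207 sold [FIFO — oldest first]: 39 @ $12.75 + 113 @ $13.85 + 55 @ $15.60 = $2,920.30
Total COGS = $3,213.00 + $2,920.30 = $6,133.30
Ending inventory: 153 @ $15.60 + 91 @ $17.05 = $3,938.35

153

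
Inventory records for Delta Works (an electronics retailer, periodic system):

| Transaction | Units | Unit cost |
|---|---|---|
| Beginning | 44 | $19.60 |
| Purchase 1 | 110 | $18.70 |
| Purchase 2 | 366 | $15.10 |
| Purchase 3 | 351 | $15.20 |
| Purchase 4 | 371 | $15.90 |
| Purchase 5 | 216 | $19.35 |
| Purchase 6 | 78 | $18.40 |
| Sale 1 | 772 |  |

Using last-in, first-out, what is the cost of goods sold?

COGS = $13,140.10

Sale 1 (772) [LIFO — newest first]: 78 @ $18.40 + 216 @ $19.35 + 371 @ $15.90 + 107 @ $15.20 = $13,140.10
Ending inventory: 44 @ $19.60 + 110 @ $18.70 + 366 @ $15.10 + 244 @ $15.20 = $12,154.80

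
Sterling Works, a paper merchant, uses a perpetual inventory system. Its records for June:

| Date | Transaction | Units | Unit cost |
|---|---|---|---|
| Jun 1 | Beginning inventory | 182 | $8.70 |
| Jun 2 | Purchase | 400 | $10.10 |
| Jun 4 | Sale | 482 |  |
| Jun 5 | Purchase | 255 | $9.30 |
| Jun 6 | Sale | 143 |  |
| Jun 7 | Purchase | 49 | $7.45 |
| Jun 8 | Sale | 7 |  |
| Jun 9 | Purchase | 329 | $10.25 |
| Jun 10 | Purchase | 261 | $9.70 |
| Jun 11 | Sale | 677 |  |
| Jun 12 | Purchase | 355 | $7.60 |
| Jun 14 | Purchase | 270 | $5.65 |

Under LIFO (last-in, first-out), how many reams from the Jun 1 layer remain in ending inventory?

100

Jun 4, 482 sold [LIFO — newest first]: 400 @ $10.10 + 82 @ $8.70 = $4,753.40
Jun 6, 143 sold [LIFO — newest first]: 143 @ $9.30 = $1,329.90
Jun 8, 7 sold [LIFO — newest first]: 7 @ $7.45 = $52.15
Jun 11, 677 sold [LIFO — newest first]: 261 @ $9.70 + 329 @ $10.25 + 42 @ $7.45 + 45 @ $9.30 = $6,635.35
Total COGS = $4,753.40 + $1,329.90 + $52.15 + $6,635.35 = $12,770.80
Ending inventory: 100 @ $8.70 + 67 @ $9.30 + 355 @ $7.60 + 270 @ $5.65 = $5,716.60
Check: goods available $18,487.40 = COGS $12,770.80 + ending $5,716.60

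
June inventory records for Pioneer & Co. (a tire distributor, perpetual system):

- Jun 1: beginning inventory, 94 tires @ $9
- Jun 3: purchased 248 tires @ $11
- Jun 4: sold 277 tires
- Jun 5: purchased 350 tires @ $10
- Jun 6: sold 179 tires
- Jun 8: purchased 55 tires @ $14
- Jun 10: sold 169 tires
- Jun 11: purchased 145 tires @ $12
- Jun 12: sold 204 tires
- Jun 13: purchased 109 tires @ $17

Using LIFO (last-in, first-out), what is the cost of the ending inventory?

Ending inventory = $2,420

Jun 4, 277 sold [LIFO — newest first]: 248 @ $11 + 29 @ $9 = $2,989
Jun 6, 179 sold [LIFO — newest first]: 179 @ $10 = $1,790
Jun 10, 169 sold [LIFO — newest first]: 55 @ $14 + 114 @ $10 = $1,910
Jun 12, 204 sold [LIFO — newest first]: 145 @ $12 + 57 @ $10 + 2 @ $9 = $2,328
Total COGS = $2,989 + $1,790 + $1,910 + $2,328 = $9,017
Ending inventory: 63 @ $9 + 109 @ $17 = $2,420
Check: goods available $11,437 = COGS $9,017 + ending $2,420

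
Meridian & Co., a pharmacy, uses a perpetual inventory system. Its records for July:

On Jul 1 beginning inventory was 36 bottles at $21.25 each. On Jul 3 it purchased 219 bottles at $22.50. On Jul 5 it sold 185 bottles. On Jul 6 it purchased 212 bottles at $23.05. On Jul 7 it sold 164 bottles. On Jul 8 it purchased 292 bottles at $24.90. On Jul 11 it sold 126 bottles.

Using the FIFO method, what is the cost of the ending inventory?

Ending inventory = $7,071.60

Jul 5, 185 sold [FIFO — oldest first]: 36 @ $21.25 + 149 @ $22.50 = $4,117.50
Jul 7, 164 sold [FIFO — oldest first]: 70 @ $22.50 + 94 @ $23.05 = $3,741.70
Jul 11, 126 sold [FIFO — oldest first]: 118 @ $23.05 + 8 @ $24.90 = $2,919.10
Total COGS = $4,117.50 + $3,741.70 + $2,919.10 = $10,778.30
Ending inventory: 284 @ $24.90 = $7,071.60
Check: goods available $17,849.90 = COGS $10,778.30 + ending $7,071.60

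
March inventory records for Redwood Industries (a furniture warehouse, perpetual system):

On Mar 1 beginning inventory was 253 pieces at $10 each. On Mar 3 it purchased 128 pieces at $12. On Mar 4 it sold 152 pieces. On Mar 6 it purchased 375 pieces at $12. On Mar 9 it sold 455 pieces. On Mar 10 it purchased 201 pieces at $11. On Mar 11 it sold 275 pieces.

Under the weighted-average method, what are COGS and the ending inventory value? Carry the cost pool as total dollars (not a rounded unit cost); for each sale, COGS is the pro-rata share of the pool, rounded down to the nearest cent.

After Mar 1: 253 on hand, pool $2,530.00 (≈ $10.0000 each)
After Mar 3: 381 on hand, pool $4,066.00 (≈ $10.6719 each)
Mar 4, sell 152: 152/381 × $4,066.00 → $1,622.13
After Mar 6: 604 on hand, pool $6,943.87 (≈ $11.4965 each)
Mar 9, sell 455: 455/604 × $6,943.87 → $5,230.89
After Mar 10: 350 on hand, pool $3,923.98 (≈ $11.2114 each)
Mar 11, sell 275: 275/350 × $3,923.98 → $3,083.12
Total COGS = $1,622.13 + $5,230.89 + $3,083.12 = $9,936.14
Ending inventory (cost pool remaining) = $840.86

COGS = $9,936.14; ending inventory = $840.86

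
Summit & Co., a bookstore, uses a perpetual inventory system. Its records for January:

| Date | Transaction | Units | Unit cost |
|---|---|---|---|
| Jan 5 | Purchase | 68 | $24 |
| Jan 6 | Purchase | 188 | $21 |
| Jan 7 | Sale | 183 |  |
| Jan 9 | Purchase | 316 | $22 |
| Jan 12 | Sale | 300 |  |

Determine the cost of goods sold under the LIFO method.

COGS = $10,443

Jan 7, 183 sold [LIFO — newest first]: 183 @ $21 = $3,843
Jan 12, 300 sold [LIFO — newest first]: 300 @ $22 = $6,600
Total COGS = $3,843 + $6,600 = $10,443
Ending inventory: 68 @ $24 + 5 @ $21 + 16 @ $22 = $2,089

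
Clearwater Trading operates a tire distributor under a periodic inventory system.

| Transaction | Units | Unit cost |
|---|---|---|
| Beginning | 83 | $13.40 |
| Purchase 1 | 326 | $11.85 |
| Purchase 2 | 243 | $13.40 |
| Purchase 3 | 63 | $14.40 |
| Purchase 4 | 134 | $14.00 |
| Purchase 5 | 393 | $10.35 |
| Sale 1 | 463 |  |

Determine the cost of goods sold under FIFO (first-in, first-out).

Sale 1 (463) [FIFO — oldest first]: 83 @ $13.40 + 326 @ $11.85 + 54 @ $13.40 = $5,698.90
Ending inventory: 189 @ $13.40 + 63 @ $14.40 + 134 @ $14.00 + 393 @ $10.35 = $9,383.35

COGS = $5,698.90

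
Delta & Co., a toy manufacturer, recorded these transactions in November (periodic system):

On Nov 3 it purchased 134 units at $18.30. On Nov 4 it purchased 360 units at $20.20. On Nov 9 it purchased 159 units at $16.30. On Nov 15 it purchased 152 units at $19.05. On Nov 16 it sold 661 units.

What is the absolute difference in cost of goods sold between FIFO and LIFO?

$89.00

FIFO COGS: 134 @ $18.30 + 360 @ $20.20 + 159 @ $16.30 + 8 @ $19.05 = $12,468.30
LIFO COGS: 152 @ $19.05 + 159 @ $16.30 + 350 @ $20.20 = $12,557.30
Difference = |$12,468.30 − $12,557.30| = $89.00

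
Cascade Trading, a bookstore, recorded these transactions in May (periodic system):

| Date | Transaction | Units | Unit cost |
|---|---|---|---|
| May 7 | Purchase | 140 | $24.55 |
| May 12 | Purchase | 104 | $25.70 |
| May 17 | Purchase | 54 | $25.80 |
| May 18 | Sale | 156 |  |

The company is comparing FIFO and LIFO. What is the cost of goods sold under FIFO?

COGS = $3,848.20

FIFO COGS: 140 @ $24.55 + 16 @ $25.70 = $3,848.20
LIFO COGS: 54 @ $25.80 + 102 @ $25.70 = $4,014.60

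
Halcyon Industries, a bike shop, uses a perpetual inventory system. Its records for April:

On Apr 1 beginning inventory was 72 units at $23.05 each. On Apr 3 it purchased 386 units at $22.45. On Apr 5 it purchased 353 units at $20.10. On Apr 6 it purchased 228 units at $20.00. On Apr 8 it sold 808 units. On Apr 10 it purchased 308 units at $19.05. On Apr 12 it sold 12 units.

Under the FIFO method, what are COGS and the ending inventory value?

COGS = $17,600.60; ending inventory = $10,247.40

Apr 8, 808 sold [FIFO — oldest first]: 72 @ $23.05 + 386 @ $22.45 + 350 @ $20.10 = $17,360.30
Apr 12, 12 sold [FIFO — oldest first]: 3 @ $20.10 + 9 @ $20.00 = $240.30
Total COGS = $17,360.30 + $240.30 = $17,600.60
Ending inventory: 219 @ $20.00 + 308 @ $19.05 = $10,247.40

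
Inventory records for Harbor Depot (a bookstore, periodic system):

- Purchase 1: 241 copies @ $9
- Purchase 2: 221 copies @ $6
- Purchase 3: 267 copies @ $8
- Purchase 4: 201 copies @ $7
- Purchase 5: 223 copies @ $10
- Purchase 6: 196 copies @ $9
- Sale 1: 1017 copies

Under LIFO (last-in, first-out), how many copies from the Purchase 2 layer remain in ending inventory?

Sale 1 (1017) [LIFO — newest first]: 196 @ $9 + 223 @ $10 + 201 @ $7 + 267 @ $8 + 130 @ $6 = $8,317
Ending inventory: 241 @ $9 + 91 @ $6 = $2,715
Check: goods available $11,032 = COGS $8,317 + ending $2,715

91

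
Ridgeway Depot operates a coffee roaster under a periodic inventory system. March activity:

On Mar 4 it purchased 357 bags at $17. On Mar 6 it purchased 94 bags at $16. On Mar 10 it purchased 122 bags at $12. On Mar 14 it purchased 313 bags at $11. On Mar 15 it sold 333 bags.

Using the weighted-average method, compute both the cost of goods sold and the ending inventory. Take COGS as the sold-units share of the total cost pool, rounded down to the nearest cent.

COGS = $4,690.56; ending inventory = $7,789.44

Mar 15, sell 333: 333/886 × $12,480.00 → $4,690.56
Ending inventory (cost pool remaining) = $7,789.44
Check: goods available $12,480.00 = COGS $4,690.56 + ending $7,789.44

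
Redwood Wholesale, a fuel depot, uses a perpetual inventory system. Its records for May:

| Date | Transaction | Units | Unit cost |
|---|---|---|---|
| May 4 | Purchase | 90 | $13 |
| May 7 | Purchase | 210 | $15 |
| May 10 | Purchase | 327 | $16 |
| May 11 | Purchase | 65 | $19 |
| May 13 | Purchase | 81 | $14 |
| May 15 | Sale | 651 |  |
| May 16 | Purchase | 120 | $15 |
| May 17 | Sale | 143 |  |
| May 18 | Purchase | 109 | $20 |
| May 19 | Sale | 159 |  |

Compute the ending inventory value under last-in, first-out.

Ending inventory = $637

May 15, 651 sold [LIFO — newest first]: 81 @ $14 + 65 @ $19 + 327 @ $16 + 178 @ $15 = $10,271
May 17, 143 sold [LIFO — newest first]: 120 @ $15 + 23 @ $15 = $2,145
May 19, 159 sold [LIFO — newest first]: 109 @ $20 + 9 @ $15 + 41 @ $13 = $2,848
Total COGS = $10,271 + $2,145 + $2,848 = $15,264
Ending inventory: 49 @ $13 = $637
Check: goods available $15,901 = COGS $15,264 + ending $637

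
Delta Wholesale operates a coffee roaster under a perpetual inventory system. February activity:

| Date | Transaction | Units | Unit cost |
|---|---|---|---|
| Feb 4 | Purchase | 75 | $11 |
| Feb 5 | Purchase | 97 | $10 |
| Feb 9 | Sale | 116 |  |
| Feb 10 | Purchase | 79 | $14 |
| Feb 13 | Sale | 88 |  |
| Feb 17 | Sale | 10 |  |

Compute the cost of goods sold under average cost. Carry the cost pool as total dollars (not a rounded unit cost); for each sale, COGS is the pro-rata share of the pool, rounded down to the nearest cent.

COGS = $2,437.69

After Feb 4: 75 on hand, pool $825.00 (≈ $11.0000 each)
After Feb 5: 172 on hand, pool $1,795.00 (≈ $10.4360 each)
Feb 9, sell 116: 116/172 × $1,795.00 → $1,210.58
After Feb 10: 135 on hand, pool $1,690.42 (≈ $12.5216 each)
Feb 13, sell 88: 88/135 × $1,690.42 → $1,101.90
Feb 17, sell 10: 10/47 × $588.52 → $125.21
Total COGS = $1,210.58 + $1,101.90 + $125.21 = $2,437.69
Ending inventory (cost pool remaining) = $463.31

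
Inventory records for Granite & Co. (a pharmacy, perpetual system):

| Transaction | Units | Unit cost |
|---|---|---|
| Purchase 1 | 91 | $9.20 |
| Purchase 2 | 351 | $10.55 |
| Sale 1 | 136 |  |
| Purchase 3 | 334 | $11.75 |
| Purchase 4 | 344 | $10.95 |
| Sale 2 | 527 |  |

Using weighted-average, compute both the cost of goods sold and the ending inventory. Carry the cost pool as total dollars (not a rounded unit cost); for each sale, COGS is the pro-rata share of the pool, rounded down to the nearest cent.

After Purchase 1: 91 on hand, pool $837.20 (≈ $9.2000 each)
After Purchase 2: 442 on hand, pool $4,540.25 (≈ $10.2721 each)
Sale 1, sell 136: 136/442 × $4,540.25 → $1,397.00
After Purchase 3: 640 on hand, pool $7,067.75 (≈ $11.0434 each)
After Purchase 4: 984 on hand, pool $10,834.55 (≈ $11.0107 each)
Sale 2, sell 527: 527/984 × $10,834.55 → $5,802.65
Total COGS = $1,397.00 + $5,802.65 = $7,199.65
Ending inventory (cost pool remaining) = $5,031.90

COGS = $7,199.65; ending inventory = $5,031.90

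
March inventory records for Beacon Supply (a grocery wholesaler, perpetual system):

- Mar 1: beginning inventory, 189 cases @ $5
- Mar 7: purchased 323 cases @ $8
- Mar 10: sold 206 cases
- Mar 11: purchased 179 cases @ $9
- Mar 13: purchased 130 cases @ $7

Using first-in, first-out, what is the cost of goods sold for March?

Mar 10, 206 sold [FIFO — oldest first]: 189 @ $5 + 17 @ $8 = $1,081
Ending inventory: 306 @ $8 + 179 @ $9 + 130 @ $7 = $4,969
Check: goods available $6,050 = COGS $1,081 + ending $4,969

COGS = $1,081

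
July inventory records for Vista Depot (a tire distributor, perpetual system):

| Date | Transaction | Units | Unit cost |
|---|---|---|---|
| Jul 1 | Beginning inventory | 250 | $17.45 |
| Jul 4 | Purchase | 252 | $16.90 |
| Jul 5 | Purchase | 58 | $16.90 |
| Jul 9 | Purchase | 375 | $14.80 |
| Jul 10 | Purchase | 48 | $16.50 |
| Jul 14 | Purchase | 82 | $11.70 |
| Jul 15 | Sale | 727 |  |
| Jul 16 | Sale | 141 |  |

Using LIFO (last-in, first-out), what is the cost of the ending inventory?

Jul 15, 727 sold [LIFO — newest first]: 82 @ $11.70 + 48 @ $16.50 + 375 @ $14.80 + 58 @ $16.90 + 164 @ $16.90 = $11,053.20
Jul 16, 141 sold [LIFO — newest first]: 88 @ $16.90 + 53 @ $17.45 = $2,412.05
Total COGS = $11,053.20 + $2,412.05 = $13,465.25
Ending inventory: 197 @ $17.45 = $3,437.65

Ending inventory = $3,437.65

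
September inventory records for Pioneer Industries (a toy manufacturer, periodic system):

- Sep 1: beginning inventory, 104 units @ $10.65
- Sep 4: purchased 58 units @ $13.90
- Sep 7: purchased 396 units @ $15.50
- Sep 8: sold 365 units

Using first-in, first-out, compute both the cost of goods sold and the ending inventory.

Sep 8, 365 sold [FIFO — oldest first]: 104 @ $10.65 + 58 @ $13.90 + 203 @ $15.50 = $5,060.30
Ending inventory: 193 @ $15.50 = $2,991.50

COGS = $5,060.30; ending inventory = $2,991.50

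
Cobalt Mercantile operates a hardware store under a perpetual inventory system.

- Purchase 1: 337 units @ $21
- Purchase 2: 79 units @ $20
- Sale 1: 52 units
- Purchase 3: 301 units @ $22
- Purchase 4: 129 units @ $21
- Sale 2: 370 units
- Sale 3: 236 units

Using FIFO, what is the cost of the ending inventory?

Sale 1 (52) [FIFO — oldest first]: 52 @ $21 = $1,092
Sale 2 (370) [FIFO — oldest first]: 285 @ $21 + 79 @ $20 + 6 @ $22 = $7,697
Sale 3 (236) [FIFO — oldest first]: 236 @ $22 = $5,192
Total COGS = $1,092 + $7,697 + $5,192 = $13,981
Ending inventory: 59 @ $22 + 129 @ $21 = $4,007
Check: goods available $17,988 = COGS $13,981 + ending $4,007

Ending inventory = $4,007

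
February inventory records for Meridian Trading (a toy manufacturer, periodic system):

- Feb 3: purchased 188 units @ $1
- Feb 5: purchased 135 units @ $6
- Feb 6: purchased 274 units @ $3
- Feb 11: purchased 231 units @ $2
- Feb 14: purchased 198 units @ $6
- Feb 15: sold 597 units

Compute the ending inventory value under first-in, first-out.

Feb 15, 597 sold [FIFO — oldest first]: 188 @ $1 + 135 @ $6 + 274 @ $3 = $1,820
Ending inventory: 231 @ $2 + 198 @ $6 = $1,650
Check: goods available $3,470 = COGS $1,820 + ending $1,650

Ending inventory = $1,650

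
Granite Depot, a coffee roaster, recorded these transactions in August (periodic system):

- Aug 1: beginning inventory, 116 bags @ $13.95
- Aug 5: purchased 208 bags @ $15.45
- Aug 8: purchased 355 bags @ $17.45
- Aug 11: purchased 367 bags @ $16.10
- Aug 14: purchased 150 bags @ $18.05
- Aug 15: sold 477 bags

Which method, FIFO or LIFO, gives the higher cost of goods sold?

LIFO

FIFO COGS: 116 @ $13.95 + 208 @ $15.45 + 153 @ $17.45 = $7,501.65
LIFO COGS: 150 @ $18.05 + 327 @ $16.10 = $7,972.20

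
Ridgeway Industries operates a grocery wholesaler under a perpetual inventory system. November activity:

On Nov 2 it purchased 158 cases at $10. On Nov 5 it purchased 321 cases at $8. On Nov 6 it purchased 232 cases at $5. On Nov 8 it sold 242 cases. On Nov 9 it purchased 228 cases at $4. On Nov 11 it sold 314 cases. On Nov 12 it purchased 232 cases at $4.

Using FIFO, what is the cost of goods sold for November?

COGS = $4,533

Nov 8, 242 sold [FIFO — oldest first]: 158 @ $10 + 84 @ $8 = $2,252
Nov 11, 314 sold [FIFO — oldest first]: 237 @ $8 + 77 @ $5 = $2,281
Total COGS = $2,252 + $2,281 = $4,533
Ending inventory: 155 @ $5 + 228 @ $4 + 232 @ $4 = $2,615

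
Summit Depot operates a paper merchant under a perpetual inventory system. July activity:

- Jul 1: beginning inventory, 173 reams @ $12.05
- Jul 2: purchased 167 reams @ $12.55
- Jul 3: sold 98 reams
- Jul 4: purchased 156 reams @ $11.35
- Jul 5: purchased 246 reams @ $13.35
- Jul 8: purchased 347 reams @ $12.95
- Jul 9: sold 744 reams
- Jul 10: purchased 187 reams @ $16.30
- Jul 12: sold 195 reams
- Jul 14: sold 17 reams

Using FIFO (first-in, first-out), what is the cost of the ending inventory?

Ending inventory = $3,501.35

Jul 3, 98 sold [FIFO — oldest first]: 98 @ $12.05 = $1,180.90
Jul 9, 744 sold [FIFO — oldest first]: 75 @ $12.05 + 167 @ $12.55 + 156 @ $11.35 + 246 @ $13.35 + 100 @ $12.95 = $9,349.30
Jul 12, 195 sold [FIFO — oldest first]: 195 @ $12.95 = $2,525.25
Jul 14, 17 sold [FIFO — oldest first]: 17 @ $12.95 = $220.15
Total COGS = $1,180.90 + $9,349.30 + $2,525.25 + $220.15 = $13,275.60
Ending inventory: 35 @ $12.95 + 187 @ $16.30 = $3,501.35
Check: goods available $16,776.95 = COGS $13,275.60 + ending $3,501.35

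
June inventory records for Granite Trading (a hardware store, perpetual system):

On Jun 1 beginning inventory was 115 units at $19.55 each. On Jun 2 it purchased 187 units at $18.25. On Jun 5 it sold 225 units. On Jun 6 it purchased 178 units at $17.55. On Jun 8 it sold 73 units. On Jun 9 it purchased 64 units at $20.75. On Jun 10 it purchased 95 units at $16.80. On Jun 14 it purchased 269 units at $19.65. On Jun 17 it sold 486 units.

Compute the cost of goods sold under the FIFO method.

COGS = $14,558.15

Jun 5, 225 sold [FIFO — oldest first]: 115 @ $19.55 + 110 @ $18.25 = $4,255.75
Jun 8, 73 sold [FIFO — oldest first]: 73 @ $18.25 = $1,332.25
Jun 17, 486 sold [FIFO — oldest first]: 4 @ $18.25 + 178 @ $17.55 + 64 @ $20.75 + 95 @ $16.80 + 145 @ $19.65 = $8,970.15
Total COGS = $4,255.75 + $1,332.25 + $8,970.15 = $14,558.15
Ending inventory: 124 @ $19.65 = $2,436.60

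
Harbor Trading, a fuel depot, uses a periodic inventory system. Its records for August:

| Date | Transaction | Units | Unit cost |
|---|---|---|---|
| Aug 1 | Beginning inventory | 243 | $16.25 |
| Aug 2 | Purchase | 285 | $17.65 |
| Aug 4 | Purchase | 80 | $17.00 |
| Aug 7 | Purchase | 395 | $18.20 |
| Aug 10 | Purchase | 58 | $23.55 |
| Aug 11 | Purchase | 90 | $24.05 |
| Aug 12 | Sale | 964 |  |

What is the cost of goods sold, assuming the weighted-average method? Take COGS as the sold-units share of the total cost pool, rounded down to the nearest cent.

Aug 12, sell 964: 964/1151 × $21,058.40 → $17,637.09
Ending inventory (cost pool remaining) = $3,421.31
Check: goods available $21,058.40 = COGS $17,637.09 + ending $3,421.31

COGS = $17,637.09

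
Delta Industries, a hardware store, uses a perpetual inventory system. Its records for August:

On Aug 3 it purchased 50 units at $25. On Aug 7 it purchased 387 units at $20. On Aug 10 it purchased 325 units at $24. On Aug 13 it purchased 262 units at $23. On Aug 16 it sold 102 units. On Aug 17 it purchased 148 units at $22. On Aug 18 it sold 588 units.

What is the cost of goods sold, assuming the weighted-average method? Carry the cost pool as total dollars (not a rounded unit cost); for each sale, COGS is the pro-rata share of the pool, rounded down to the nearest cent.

After Aug 3: 50 on hand, pool $1,250.00 (≈ $25.0000 each)
After Aug 7: 437 on hand, pool $8,990.00 (≈ $20.5721 each)
After Aug 10: 762 on hand, pool $16,790.00 (≈ $22.0341 each)
After Aug 13: 1024 on hand, pool $22,816.00 (≈ $22.2812 each)
Aug 16, sell 102: 102/1024 × $22,816.00 → $2,272.68
After Aug 17: 1070 on hand, pool $23,799.32 (≈ $22.2424 each)
Aug 18, sell 588: 588/1070 × $23,799.32 → $13,078.50
Total COGS = $2,272.68 + $13,078.50 = $15,351.18
Ending inventory (cost pool remaining) = $10,720.82
Check: goods available $26,072.00 = COGS $15,351.18 + ending $10,720.82

COGS = $15,351.18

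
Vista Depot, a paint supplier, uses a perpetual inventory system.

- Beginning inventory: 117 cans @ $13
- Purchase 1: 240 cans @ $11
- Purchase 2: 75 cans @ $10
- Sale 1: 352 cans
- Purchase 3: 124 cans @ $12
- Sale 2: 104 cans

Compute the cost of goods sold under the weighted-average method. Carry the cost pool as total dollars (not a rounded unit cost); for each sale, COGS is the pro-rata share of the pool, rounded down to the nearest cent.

After Beginning: 117 on hand, pool $1,521.00 (≈ $13.0000 each)
After Purchase 1: 357 on hand, pool $4,161.00 (≈ $11.6555 each)
After Purchase 2: 432 on hand, pool $4,911.00 (≈ $11.3681 each)
Sale 1, sell 352: 352/432 × $4,911.00 → $4,001.55
After Purchase 3: 204 on hand, pool $2,397.45 (≈ $11.7522 each)
Sale 2, sell 104: 104/204 × $2,397.45 → $1,222.22
Total COGS = $4,001.55 + $1,222.22 = $5,223.77
Ending inventory (cost pool remaining) = $1,175.23

COGS = $5,223.77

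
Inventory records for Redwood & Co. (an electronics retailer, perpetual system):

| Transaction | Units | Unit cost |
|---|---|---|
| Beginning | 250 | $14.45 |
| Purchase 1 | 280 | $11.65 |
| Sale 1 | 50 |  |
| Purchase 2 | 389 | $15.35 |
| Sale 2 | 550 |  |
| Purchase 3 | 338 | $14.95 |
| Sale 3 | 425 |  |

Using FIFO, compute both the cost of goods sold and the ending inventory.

Sale 1 (50) [FIFO — oldest first]: 50 @ $14.45 = $722.50
Sale 2 (550) [FIFO — oldest first]: 200 @ $14.45 + 280 @ $11.65 + 70 @ $15.35 = $7,226.50
Sale 3 (425) [FIFO — oldest first]: 319 @ $15.35 + 106 @ $14.95 = $6,481.35
Total COGS = $722.50 + $7,226.50 + $6,481.35 = $14,430.35
Ending inventory: 232 @ $14.95 = $3,468.40

COGS = $14,430.35; ending inventory = $3,468.40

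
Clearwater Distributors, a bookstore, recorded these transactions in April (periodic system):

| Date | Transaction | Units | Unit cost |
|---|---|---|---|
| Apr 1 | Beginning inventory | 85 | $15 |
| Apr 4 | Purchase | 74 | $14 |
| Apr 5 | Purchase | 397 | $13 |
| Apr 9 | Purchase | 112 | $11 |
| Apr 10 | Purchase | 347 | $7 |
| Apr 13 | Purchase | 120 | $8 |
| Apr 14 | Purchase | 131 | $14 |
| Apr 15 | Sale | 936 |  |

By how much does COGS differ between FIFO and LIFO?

FIFO COGS: 85 @ $15 + 74 @ $14 + 397 @ $13 + 112 @ $11 + 268 @ $7 = $10,580
LIFO COGS: 131 @ $14 + 120 @ $8 + 347 @ $7 + 112 @ $11 + 226 @ $13 = $9,393
Difference = |$10,580 − $9,393| = $1,187

$1,187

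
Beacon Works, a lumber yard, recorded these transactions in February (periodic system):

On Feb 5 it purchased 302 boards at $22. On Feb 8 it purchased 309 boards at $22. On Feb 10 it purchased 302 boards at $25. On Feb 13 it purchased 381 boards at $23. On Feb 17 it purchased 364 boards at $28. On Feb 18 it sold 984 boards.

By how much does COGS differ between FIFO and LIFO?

FIFO COGS: 302 @ $22 + 309 @ $22 + 302 @ $25 + 71 @ $23 = $22,625
LIFO COGS: 364 @ $28 + 381 @ $23 + 239 @ $25 = $24,930
Difference = |$22,625 − $24,930| = $2,305

$2,305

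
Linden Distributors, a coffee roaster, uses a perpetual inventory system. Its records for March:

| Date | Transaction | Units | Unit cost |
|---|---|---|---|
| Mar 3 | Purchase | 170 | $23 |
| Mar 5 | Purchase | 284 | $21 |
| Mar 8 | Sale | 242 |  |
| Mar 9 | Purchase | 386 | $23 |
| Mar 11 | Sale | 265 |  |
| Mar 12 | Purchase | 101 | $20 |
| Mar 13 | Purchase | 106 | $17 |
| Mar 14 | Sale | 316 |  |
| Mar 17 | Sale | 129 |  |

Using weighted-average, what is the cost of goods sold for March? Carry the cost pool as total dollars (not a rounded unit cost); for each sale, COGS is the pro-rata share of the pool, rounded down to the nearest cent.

After Mar 3: 170 on hand, pool $3,910.00 (≈ $23.0000 each)
After Mar 5: 454 on hand, pool $9,874.00 (≈ $21.7489 each)
Mar 8, sell 242: 242/454 × $9,874.00 → $5,263.23
After Mar 9: 598 on hand, pool $13,488.77 (≈ $22.5565 each)
Mar 11, sell 265: 265/598 × $13,488.77 → $5,977.46
After Mar 12: 434 on hand, pool $9,531.31 (≈ $21.9615 each)
After Mar 13: 540 on hand, pool $11,333.31 (≈ $20.9876 each)
Mar 14, sell 316: 316/540 × $11,333.31 → $6,632.08
Mar 17, sell 129: 129/224 × $4,701.23 → $2,707.40
Total COGS = $5,263.23 + $5,977.46 + $6,632.08 + $2,707.40 = $20,580.17
Ending inventory (cost pool remaining) = $1,993.83

COGS = $20,580.17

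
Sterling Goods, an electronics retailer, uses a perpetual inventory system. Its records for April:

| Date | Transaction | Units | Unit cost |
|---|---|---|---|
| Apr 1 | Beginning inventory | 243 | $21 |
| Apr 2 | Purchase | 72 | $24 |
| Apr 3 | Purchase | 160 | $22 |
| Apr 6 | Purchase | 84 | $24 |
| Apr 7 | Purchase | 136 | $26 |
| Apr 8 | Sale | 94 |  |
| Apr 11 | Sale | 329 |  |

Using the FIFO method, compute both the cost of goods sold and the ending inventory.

Apr 8, 94 sold [FIFO — oldest first]: 94 @ $21 = $1,974
Apr 11, 329 sold [FIFO — oldest first]: 149 @ $21 + 72 @ $24 + 108 @ $22 = $7,233
Total COGS = $1,974 + $7,233 = $9,207
Ending inventory: 52 @ $22 + 84 @ $24 + 136 @ $26 = $6,696

COGS = $9,207; ending inventory = $6,696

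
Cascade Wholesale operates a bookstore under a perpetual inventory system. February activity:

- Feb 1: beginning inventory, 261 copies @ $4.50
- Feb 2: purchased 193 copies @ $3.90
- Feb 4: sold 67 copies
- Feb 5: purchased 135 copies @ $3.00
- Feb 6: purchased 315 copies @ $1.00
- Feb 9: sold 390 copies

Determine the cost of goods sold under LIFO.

Feb 4, 67 sold [LIFO — newest first]: 67 @ $3.90 = $261.30
Feb 9, 390 sold [LIFO — newest first]: 315 @ $1.00 + 75 @ $3.00 = $540.00
Total COGS = $261.30 + $540.00 = $801.30
Ending inventory: 261 @ $4.50 + 126 @ $3.90 + 60 @ $3.00 = $1,845.90
Check: goods available $2,647.20 = COGS $801.30 + ending $1,845.90

COGS = $801.30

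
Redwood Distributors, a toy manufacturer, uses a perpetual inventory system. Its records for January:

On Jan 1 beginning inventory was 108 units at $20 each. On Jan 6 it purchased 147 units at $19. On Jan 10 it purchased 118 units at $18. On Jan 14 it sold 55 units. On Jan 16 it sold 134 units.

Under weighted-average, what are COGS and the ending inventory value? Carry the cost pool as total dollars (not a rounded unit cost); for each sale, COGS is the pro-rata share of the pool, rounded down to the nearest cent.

After Jan 1: 108 on hand, pool $2,160.00 (≈ $20.0000 each)
After Jan 6: 255 on hand, pool $4,953.00 (≈ $19.4235 each)
After Jan 10: 373 on hand, pool $7,077.00 (≈ $18.9732 each)
Jan 14, sell 55: 55/373 × $7,077.00 → $1,043.52
Jan 16, sell 134: 134/318 × $6,033.48 → $2,542.40
Total COGS = $1,043.52 + $2,542.40 = $3,585.92
Ending inventory (cost pool remaining) = $3,491.08

COGS = $3,585.92; ending inventory = $3,491.08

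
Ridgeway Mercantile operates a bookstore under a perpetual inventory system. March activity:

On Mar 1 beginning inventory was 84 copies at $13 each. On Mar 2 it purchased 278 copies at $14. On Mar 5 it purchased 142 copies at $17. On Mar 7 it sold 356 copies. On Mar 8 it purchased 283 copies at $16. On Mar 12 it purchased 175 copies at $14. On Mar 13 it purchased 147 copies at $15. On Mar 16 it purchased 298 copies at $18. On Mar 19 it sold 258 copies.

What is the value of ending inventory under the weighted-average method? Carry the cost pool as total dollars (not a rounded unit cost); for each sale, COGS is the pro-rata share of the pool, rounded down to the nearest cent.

Ending inventory = $12,615.14

After Mar 1: 84 on hand, pool $1,092.00 (≈ $13.0000 each)
After Mar 2: 362 on hand, pool $4,984.00 (≈ $13.7680 each)
After Mar 5: 504 on hand, pool $7,398.00 (≈ $14.6786 each)
Mar 7, sell 356: 356/504 × $7,398.00 → $5,225.57
After Mar 8: 431 on hand, pool $6,700.43 (≈ $15.5462 each)
After Mar 12: 606 on hand, pool $9,150.43 (≈ $15.0997 each)
After Mar 13: 753 on hand, pool $11,355.43 (≈ $15.0803 each)
After Mar 16: 1051 on hand, pool $16,719.43 (≈ $15.9081 each)
Mar 19, sell 258: 258/1051 × $16,719.43 → $4,104.29
Total COGS = $5,225.57 + $4,104.29 = $9,329.86
Ending inventory (cost pool remaining) = $12,615.14
Check: goods available $21,945.00 = COGS $9,329.86 + ending $12,615.14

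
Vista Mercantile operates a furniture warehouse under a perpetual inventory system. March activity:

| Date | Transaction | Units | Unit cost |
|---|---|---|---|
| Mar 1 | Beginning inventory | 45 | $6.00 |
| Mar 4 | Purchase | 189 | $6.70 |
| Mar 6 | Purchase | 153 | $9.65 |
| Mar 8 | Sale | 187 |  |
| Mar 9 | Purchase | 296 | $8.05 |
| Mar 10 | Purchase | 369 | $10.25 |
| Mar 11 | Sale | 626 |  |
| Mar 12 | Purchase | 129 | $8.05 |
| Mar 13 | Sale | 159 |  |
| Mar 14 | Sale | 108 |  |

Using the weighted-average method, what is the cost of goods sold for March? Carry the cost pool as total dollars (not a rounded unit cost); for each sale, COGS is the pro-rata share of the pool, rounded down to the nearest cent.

COGS = $9,345.65

After Mar 1: 45 on hand, pool $270.00 (≈ $6.0000 each)
After Mar 4: 234 on hand, pool $1,536.30 (≈ $6.5654 each)
After Mar 6: 387 on hand, pool $3,012.75 (≈ $7.7849 each)
Mar 8, sell 187: 187/387 × $3,012.75 → $1,455.77
After Mar 9: 496 on hand, pool $3,939.78 (≈ $7.9431 each)
After Mar 10: 865 on hand, pool $7,722.03 (≈ $8.9272 each)
Mar 11, sell 626: 626/865 × $7,722.03 → $5,588.42
After Mar 12: 368 on hand, pool $3,172.06 (≈ $8.6197 each)
Mar 13, sell 159: 159/368 × $3,172.06 → $1,370.53
Mar 14, sell 108: 108/209 × $1,801.53 → $930.93
Total COGS = $1,455.77 + $5,588.42 + $1,370.53 + $930.93 = $9,345.65
Ending inventory (cost pool remaining) = $870.60
Check: goods available $10,216.25 = COGS $9,345.65 + ending $870.60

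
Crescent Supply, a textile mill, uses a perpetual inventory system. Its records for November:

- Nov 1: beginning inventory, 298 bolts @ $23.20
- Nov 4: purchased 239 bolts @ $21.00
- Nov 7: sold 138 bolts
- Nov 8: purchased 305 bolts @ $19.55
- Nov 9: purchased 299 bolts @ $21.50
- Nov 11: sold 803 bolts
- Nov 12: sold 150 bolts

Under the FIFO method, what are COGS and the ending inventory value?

Nov 7, 138 sold [FIFO — oldest first]: 138 @ $23.20 = $3,201.60
Nov 11, 803 sold [FIFO — oldest first]: 160 @ $23.20 + 239 @ $21.00 + 305 @ $19.55 + 99 @ $21.50 = $16,822.25
Nov 12, 150 sold [FIFO — oldest first]: 150 @ $21.50 = $3,225.00
Total COGS = $3,201.60 + $16,822.25 + $3,225.00 = $23,248.85
Ending inventory: 50 @ $21.50 = $1,075.00

COGS = $23,248.85; ending inventory = $1,075.00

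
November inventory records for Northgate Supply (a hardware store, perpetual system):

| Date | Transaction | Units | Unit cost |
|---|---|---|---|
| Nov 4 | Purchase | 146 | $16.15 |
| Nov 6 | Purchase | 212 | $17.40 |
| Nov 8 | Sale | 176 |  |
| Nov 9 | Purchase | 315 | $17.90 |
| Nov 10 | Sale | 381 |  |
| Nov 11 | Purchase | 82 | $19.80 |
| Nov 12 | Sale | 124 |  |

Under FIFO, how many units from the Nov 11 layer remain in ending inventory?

74

Nov 8, 176 sold [FIFO — oldest first]: 146 @ $16.15 + 30 @ $17.40 = $2,879.90
Nov 10, 381 sold [FIFO — oldest first]: 182 @ $17.40 + 199 @ $17.90 = $6,728.90
Nov 12, 124 sold [FIFO — oldest first]: 116 @ $17.90 + 8 @ $19.80 = $2,234.80
Total COGS = $2,879.90 + $6,728.90 + $2,234.80 = $11,843.60
Ending inventory: 74 @ $19.80 = $1,465.20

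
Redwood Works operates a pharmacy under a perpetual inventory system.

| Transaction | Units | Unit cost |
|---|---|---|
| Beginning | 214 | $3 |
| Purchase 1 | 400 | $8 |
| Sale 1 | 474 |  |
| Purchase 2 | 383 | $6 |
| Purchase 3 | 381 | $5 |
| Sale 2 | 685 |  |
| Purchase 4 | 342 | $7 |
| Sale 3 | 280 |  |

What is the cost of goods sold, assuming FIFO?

COGS = $8,472

Sale 1 (474) [FIFO — oldest first]: 214 @ $3 + 260 @ $8 = $2,722
Sale 2 (685) [FIFO — oldest first]: 140 @ $8 + 383 @ $6 + 162 @ $5 = $4,228
Sale 3 (280) [FIFO — oldest first]: 219 @ $5 + 61 @ $7 = $1,522
Total COGS = $2,722 + $4,228 + $1,522 = $8,472
Ending inventory: 281 @ $7 = $1,967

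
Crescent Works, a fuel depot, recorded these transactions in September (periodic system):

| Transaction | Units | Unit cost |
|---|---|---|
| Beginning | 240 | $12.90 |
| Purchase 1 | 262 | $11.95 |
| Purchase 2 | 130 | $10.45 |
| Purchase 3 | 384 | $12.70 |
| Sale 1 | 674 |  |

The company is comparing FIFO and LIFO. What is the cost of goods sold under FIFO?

FIFO COGS: 240 @ $12.90 + 262 @ $11.95 + 130 @ $10.45 + 42 @ $12.70 = $8,118.80
LIFO COGS: 384 @ $12.70 + 130 @ $10.45 + 160 @ $11.95 = $8,147.30

COGS = $8,118.80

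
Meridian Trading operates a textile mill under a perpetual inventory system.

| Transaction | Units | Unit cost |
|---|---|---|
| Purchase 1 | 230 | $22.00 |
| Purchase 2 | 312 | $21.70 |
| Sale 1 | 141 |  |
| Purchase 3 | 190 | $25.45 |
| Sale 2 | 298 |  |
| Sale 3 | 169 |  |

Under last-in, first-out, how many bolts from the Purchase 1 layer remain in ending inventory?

124

Sale 1 (141) [LIFO — newest first]: 141 @ $21.70 = $3,059.70
Sale 2 (298) [LIFO — newest first]: 190 @ $25.45 + 108 @ $21.70 = $7,179.10
Sale 3 (169) [LIFO — newest first]: 63 @ $21.70 + 106 @ $22.00 = $3,699.10
Total COGS = $3,059.70 + $7,179.10 + $3,699.10 = $13,937.90
Ending inventory: 124 @ $22.00 = $2,728.00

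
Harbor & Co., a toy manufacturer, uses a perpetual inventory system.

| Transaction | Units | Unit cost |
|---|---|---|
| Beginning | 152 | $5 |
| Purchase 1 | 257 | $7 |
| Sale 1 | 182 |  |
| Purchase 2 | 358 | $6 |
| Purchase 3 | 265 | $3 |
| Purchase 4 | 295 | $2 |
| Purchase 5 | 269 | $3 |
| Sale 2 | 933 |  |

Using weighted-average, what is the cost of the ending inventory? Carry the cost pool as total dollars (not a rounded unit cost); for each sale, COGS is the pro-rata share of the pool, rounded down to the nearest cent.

Ending inventory = $1,959.48

After Beginning: 152 on hand, pool $760.00 (≈ $5.0000 each)
After Purchase 1: 409 on hand, pool $2,559.00 (≈ $6.2567 each)
Sale 1, sell 182: 182/409 × $2,559.00 → $1,138.72
After Purchase 2: 585 on hand, pool $3,568.28 (≈ $6.0996 each)
After Purchase 3: 850 on hand, pool $4,363.28 (≈ $5.1333 each)
After Purchase 4: 1145 on hand, pool $4,953.28 (≈ $4.3260 each)
After Purchase 5: 1414 on hand, pool $5,760.28 (≈ $4.0737 each)
Sale 2, sell 933: 933/1414 × $5,760.28 → $3,800.80
Total COGS = $1,138.72 + $3,800.80 = $4,939.52
Ending inventory (cost pool remaining) = $1,959.48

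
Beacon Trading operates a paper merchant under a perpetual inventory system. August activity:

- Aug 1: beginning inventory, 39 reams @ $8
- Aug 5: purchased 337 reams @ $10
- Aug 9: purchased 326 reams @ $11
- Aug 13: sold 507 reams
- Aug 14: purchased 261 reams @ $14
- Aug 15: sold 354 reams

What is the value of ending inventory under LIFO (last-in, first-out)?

Aug 13, 507 sold [LIFO — newest first]: 326 @ $11 + 181 @ $10 = $5,396
Aug 15, 354 sold [LIFO — newest first]: 261 @ $14 + 93 @ $10 = $4,584
Total COGS = $5,396 + $4,584 = $9,980
Ending inventory: 39 @ $8 + 63 @ $10 = $942
Check: goods available $10,922 = COGS $9,980 + ending $942

Ending inventory = $942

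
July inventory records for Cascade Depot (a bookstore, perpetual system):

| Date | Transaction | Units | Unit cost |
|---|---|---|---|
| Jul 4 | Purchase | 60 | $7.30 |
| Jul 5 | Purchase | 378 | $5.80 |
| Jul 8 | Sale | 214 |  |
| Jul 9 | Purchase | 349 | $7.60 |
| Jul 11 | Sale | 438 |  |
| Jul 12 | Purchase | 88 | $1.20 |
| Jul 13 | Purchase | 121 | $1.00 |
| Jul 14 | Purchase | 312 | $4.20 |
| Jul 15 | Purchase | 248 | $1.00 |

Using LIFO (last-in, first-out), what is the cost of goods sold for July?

Jul 8, 214 sold [LIFO — newest first]: 214 @ $5.80 = $1,241.20
Jul 11, 438 sold [LIFO — newest first]: 349 @ $7.60 + 89 @ $5.80 = $3,168.60
Total COGS = $1,241.20 + $3,168.60 = $4,409.80
Ending inventory: 60 @ $7.30 + 75 @ $5.80 + 88 @ $1.20 + 121 @ $1.00 + 312 @ $4.20 + 248 @ $1.00 = $2,658.00

COGS = $4,409.80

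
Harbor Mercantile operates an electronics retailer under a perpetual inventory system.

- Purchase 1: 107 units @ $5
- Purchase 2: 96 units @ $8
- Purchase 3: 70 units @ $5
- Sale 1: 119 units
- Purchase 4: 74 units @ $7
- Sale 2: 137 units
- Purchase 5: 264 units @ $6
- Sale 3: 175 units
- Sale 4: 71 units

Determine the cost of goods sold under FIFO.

COGS = $3,101

Sale 1 (119) [FIFO — oldest first]: 107 @ $5 + 12 @ $8 = $631
Sale 2 (137) [FIFO — oldest first]: 84 @ $8 + 53 @ $5 = $937
Sale 3 (175) [FIFO — oldest first]: 17 @ $5 + 74 @ $7 + 84 @ $6 = $1,107
Sale 4 (71) [FIFO — oldest first]: 71 @ $6 = $426
Total COGS = $631 + $937 + $1,107 + $426 = $3,101
Ending inventory: 109 @ $6 = $654
Check: goods available $3,755 = COGS $3,101 + ending $654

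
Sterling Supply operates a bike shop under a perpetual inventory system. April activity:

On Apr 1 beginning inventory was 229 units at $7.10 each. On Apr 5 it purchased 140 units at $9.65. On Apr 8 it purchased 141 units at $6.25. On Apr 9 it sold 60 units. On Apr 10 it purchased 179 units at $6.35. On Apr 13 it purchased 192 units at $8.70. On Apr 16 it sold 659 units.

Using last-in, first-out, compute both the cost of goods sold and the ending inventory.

COGS = $5,515.00; ending inventory = $1,150.20

Apr 9, 60 sold [LIFO — newest first]: 60 @ $6.25 = $375.00
Apr 16, 659 sold [LIFO — newest first]: 192 @ $8.70 + 179 @ $6.35 + 81 @ $6.25 + 140 @ $9.65 + 67 @ $7.10 = $5,140.00
Total COGS = $375.00 + $5,140.00 = $5,515.00
Ending inventory: 162 @ $7.10 = $1,150.20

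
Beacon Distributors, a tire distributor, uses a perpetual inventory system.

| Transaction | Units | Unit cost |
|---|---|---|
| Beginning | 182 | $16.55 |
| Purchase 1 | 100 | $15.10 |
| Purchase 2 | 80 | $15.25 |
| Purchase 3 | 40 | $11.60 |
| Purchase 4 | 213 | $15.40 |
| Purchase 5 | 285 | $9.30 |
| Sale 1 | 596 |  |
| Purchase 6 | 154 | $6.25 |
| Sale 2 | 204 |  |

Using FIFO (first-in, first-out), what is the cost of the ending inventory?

Sale 1 (596) [FIFO — oldest first]: 182 @ $16.55 + 100 @ $15.10 + 80 @ $15.25 + 40 @ $11.60 + 194 @ $15.40 = $9,193.70
Sale 2 (204) [FIFO — oldest first]: 19 @ $15.40 + 185 @ $9.30 = $2,013.10
Total COGS = $9,193.70 + $2,013.10 = $11,206.80
Ending inventory: 100 @ $9.30 + 154 @ $6.25 = $1,892.50
Check: goods available $13,099.30 = COGS $11,206.80 + ending $1,892.50

Ending inventory = $1,892.50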